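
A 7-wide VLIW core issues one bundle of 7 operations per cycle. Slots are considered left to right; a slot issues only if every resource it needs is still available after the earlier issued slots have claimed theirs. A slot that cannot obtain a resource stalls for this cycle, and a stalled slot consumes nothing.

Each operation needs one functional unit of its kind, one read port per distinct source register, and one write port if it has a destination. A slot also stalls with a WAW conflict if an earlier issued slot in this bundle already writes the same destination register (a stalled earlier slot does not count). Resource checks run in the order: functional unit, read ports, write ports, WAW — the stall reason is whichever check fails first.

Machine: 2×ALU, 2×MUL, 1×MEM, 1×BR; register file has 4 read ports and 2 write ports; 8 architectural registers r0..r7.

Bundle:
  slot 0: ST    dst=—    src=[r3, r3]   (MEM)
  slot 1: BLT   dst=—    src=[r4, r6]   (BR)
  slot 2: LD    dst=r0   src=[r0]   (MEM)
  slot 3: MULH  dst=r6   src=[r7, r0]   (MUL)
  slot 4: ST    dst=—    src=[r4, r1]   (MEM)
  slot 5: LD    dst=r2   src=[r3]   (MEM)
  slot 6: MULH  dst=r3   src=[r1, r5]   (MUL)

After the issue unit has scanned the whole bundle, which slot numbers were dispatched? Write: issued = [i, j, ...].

slot 0 (MEM): ISSUE — free A2,Mu2,Ld0,B1 rp3 wp2
slot 1 (BR): ISSUE — free A2,Mu2,Ld0,B0 rp1 wp2
slot 2 (MEM): stall FU — free A2,Mu2,Ld0,B0 rp1 wp2
slot 3 (MUL): stall RD_PORT — free A2,Mu2,Ld0,B0 rp1 wp2
slot 4 (MEM): stall FU — free A2,Mu2,Ld0,B0 rp1 wp2
slot 5 (MEM): stall FU — free A2,Mu2,Ld0,B0 rp1 wp2
slot 6 (MUL): stall RD_PORT — free A2,Mu2,Ld0,B0 rp1 wp2

issued = [0, 1]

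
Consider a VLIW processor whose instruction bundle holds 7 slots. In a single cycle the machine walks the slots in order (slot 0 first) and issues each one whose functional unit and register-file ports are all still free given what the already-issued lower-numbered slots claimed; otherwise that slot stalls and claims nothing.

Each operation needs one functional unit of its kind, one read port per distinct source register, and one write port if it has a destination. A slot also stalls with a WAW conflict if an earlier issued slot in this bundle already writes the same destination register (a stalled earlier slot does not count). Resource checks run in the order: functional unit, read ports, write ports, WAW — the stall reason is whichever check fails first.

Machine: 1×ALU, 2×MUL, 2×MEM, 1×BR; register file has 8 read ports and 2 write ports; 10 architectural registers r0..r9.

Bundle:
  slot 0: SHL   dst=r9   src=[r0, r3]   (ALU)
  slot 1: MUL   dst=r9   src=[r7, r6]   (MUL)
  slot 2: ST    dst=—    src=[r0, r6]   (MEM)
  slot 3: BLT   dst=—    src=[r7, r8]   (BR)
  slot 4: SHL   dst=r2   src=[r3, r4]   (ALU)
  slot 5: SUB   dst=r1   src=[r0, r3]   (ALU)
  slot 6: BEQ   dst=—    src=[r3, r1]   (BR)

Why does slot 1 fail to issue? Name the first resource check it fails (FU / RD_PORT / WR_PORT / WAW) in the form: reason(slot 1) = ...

reason(slot 1) = WAW

slot 0 (ALU): ISSUE — free A0,Mu2,Ld2,B1 rp6 wp1
slot 1 (MUL): stall WAW — free A0,Mu2,Ld2,B1 rp6 wp1
slot 2 (MEM): ISSUE — free A0,Mu2,Ld1,B1 rp4 wp1
slot 3 (BR): ISSUE — free A0,Mu2,Ld1,B0 rp2 wp1
slot 4 (ALU): stall FU — free A0,Mu2,Ld1,B0 rp2 wp1
slot 5 (ALU): stall FU — free A0,Mu2,Ld1,B0 rp2 wp1
slot 6 (BR): stall FU — free A0,Mu2,Ld1,B0 rp2 wp1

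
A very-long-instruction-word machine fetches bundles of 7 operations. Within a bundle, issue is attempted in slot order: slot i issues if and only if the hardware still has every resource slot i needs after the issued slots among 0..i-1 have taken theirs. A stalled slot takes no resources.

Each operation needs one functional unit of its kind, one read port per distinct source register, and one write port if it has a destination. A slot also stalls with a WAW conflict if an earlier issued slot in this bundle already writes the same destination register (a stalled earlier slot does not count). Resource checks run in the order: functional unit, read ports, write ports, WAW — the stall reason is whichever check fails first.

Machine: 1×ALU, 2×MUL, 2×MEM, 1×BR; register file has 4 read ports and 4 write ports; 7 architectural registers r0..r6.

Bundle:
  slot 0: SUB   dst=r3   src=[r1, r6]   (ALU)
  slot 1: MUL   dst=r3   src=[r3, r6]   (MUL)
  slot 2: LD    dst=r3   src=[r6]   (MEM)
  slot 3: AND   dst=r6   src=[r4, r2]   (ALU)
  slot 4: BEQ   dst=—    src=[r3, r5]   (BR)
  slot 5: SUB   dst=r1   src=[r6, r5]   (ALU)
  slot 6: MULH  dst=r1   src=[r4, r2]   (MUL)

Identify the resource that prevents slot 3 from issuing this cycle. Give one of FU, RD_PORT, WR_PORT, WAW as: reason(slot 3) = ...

reason(slot 3) = FU

  0. ALU→r3 ⇒ go  {0A/2Mu/2Ld/1B | 2r 3w}
  1. MUL→r3 ⇒ no(WAW)  {0A/2Mu/2Ld/1B | 2r 3w}
  2. MEM→r3 ⇒ no(WAW)  {0A/2Mu/2Ld/1B | 2r 3w}
  3. ALU→r6 ⇒ no(FU)  {0A/2Mu/2Ld/1B | 2r 3w}
  4. BR ⇒ go  {0A/2Mu/2Ld/0B | 0r 3w}
  5. ALU→r1 ⇒ no(FU)  {0A/2Mu/2Ld/0B | 0r 3w}
  6. MUL→r1 ⇒ no(RD_PORT)  {0A/2Mu/2Ld/0B | 0r 3w}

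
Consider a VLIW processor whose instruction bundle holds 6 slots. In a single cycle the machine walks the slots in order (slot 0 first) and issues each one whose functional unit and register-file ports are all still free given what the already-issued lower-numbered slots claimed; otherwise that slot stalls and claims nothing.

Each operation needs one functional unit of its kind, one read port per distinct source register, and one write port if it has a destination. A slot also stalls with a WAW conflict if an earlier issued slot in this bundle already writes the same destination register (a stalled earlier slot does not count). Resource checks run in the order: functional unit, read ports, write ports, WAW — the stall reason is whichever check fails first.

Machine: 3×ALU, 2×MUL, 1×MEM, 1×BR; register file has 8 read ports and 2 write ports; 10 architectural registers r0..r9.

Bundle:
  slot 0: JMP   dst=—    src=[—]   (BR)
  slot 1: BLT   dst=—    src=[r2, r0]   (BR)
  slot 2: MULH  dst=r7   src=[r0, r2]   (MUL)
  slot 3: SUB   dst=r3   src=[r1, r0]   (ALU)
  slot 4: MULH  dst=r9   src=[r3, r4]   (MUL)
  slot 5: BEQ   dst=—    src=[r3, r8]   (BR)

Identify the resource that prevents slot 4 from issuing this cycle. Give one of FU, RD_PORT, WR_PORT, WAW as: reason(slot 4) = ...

(0) want 1×BR +0rd +0wr — yes → AL3|MU2|ME1|BR0|rd8|wr2
(1) want 1×BR +2rd +0wr — FU → AL3|MU2|ME1|BR0|rd8|wr2
(2) want 1×MUL +2rd +1wr — yes → AL3|MU1|ME1|BR0|rd6|wr1
(3) want 1×ALU +2rd +1wr — yes → AL2|MU1|ME1|BR0|rd4|wr0
(4) want 1×MUL +2rd +1wr — WR_PORT → AL2|MU1|ME1|BR0|rd4|wr0
(5) want 1×BR +2rd +0wr — FU → AL2|MU1|ME1|BR0|rd4|wr0

reason(slot 4) = WR_PORT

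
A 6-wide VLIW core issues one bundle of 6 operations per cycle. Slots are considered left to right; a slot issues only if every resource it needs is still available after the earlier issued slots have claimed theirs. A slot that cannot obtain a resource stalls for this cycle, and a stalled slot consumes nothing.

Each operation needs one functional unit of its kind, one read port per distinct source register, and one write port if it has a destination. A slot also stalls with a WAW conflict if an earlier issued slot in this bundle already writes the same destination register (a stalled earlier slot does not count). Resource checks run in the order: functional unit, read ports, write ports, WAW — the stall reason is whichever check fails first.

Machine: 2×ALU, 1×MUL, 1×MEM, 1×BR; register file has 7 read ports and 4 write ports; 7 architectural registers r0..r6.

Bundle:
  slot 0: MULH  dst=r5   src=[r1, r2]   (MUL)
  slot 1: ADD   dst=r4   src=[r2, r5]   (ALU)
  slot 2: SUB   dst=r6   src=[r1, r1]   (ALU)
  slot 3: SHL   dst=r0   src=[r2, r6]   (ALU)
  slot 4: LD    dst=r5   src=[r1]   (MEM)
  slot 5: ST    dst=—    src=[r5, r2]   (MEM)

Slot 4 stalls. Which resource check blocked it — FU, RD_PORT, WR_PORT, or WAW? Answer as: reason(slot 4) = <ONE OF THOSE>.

  0. MUL→r5 ⇒ go  {2A/0Mu/1Ld/1B | 5r 3w}
  1. ALU→r4 ⇒ go  {1A/0Mu/1Ld/1B | 3r 2w}
  2. ALU→r6 ⇒ go  {0A/0Mu/1Ld/1B | 2r 1w}
  3. ALU→r0 ⇒ no(FU)  {0A/0Mu/1Ld/1B | 2r 1w}
  4. MEM→r5 ⇒ no(WAW)  {0A/0Mu/1Ld/1B | 2r 1w}
  5. MEM ⇒ go  {0A/0Mu/0Ld/1B | 0r 1w}

reason(slot 4) = WAW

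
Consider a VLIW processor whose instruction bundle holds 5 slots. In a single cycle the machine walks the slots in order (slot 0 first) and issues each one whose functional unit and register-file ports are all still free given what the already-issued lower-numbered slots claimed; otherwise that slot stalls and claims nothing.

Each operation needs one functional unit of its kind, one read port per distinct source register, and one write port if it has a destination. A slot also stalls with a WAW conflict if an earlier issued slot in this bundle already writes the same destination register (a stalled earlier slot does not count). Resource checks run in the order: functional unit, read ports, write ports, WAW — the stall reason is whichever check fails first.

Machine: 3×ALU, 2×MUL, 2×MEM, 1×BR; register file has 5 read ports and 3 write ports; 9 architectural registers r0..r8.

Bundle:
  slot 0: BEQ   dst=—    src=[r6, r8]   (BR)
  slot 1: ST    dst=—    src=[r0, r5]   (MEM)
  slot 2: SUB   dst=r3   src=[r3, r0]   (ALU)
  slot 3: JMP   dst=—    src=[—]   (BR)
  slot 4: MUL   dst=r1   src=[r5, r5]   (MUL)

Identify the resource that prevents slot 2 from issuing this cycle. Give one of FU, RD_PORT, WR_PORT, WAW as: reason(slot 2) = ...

reason(slot 2) = RD_PORT

[0] BR needs rd=2 wr=0: ok; after: ALU=3 MUL=2 MEM=2 BR=0, R=3, W=3
[1] MEM needs rd=2 wr=0: ok; after: ALU=3 MUL=2 MEM=1 BR=0, R=1, W=3
[2] ALU needs rd=2 wr=1: RD_PORT; after: ALU=3 MUL=2 MEM=1 BR=0, R=1, W=3
[3] BR needs rd=0 wr=0: FU; after: ALU=3 MUL=2 MEM=1 BR=0, R=1, W=3
[4] MUL needs rd=1 wr=1: ok; after: ALU=3 MUL=1 MEM=1 BR=0, R=0, W=2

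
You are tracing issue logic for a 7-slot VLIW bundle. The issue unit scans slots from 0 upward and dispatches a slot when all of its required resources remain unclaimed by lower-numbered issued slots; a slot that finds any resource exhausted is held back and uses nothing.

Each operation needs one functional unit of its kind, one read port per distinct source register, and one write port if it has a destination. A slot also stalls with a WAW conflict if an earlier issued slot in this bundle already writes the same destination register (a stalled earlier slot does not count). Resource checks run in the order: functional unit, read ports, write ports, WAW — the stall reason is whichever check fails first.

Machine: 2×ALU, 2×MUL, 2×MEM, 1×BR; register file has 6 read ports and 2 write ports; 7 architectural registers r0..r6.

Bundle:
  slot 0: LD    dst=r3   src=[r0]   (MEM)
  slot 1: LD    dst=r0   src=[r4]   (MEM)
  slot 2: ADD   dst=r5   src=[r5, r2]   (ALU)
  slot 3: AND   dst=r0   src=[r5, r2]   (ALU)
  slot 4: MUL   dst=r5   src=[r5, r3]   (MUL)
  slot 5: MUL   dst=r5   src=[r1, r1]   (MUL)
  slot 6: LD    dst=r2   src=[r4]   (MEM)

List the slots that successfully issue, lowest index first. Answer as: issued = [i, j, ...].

issued = [0, 1]

#0 MEM src=r0 dispatched  <A:2 Mu:2 Ld:1 B:1 rd:5 wr:1>
#1 MEM src=r4 dispatched  <A:2 Mu:2 Ld:0 B:1 rd:4 wr:0>
#2 ALU src=r5,r2 held:WR_PORT  <A:2 Mu:2 Ld:0 B:1 rd:4 wr:0>
#3 ALU src=r5,r2 held:WR_PORT  <A:2 Mu:2 Ld:0 B:1 rd:4 wr:0>
#4 MUL src=r5,r3 held:WR_PORT  <A:2 Mu:2 Ld:0 B:1 rd:4 wr:0>
#5 MUL src=r1,r1 held:WR_PORT  <A:2 Mu:2 Ld:0 B:1 rd:4 wr:0>
#6 MEM src=r4 held:FU  <A:2 Mu:2 Ld:0 B:1 rd:4 wr:0>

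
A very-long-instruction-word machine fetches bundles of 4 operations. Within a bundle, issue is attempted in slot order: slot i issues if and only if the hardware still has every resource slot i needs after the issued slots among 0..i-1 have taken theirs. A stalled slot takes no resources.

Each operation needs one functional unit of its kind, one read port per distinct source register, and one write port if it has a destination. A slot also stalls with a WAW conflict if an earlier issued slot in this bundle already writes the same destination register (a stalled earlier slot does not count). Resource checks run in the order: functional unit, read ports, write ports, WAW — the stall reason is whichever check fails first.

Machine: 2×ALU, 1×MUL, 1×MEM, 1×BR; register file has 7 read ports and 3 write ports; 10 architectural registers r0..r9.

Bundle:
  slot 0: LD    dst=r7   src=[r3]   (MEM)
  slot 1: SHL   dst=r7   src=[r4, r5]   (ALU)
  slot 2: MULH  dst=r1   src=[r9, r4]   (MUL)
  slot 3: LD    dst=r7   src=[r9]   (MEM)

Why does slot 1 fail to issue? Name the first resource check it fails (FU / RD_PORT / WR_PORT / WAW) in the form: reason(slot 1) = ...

reason(slot 1) = WAW

  0. MEM→r7 ⇒ go  {2A/1Mu/0Ld/1B | 6r 2w}
  1. ALU→r7 ⇒ no(WAW)  {2A/1Mu/0Ld/1B | 6r 2w}
  2. MUL→r1 ⇒ go  {2A/0Mu/0Ld/1B | 4r 1w}
  3. MEM→r7 ⇒ no(FU)  {2A/0Mu/0Ld/1B | 4r 1w}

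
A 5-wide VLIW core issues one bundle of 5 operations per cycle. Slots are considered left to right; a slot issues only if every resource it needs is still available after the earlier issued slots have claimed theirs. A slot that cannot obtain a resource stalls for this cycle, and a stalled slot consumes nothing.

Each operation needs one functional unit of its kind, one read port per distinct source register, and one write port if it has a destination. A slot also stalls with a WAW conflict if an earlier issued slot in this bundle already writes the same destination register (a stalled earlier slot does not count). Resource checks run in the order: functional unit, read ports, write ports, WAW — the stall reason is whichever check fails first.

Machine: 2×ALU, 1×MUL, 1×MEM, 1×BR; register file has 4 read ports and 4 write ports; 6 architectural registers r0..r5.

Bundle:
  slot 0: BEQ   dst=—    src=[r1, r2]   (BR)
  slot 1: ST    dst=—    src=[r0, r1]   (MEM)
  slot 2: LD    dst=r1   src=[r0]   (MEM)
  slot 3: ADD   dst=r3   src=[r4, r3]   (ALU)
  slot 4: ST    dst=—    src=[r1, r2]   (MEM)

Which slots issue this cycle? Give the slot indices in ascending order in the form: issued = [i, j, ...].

issued = [0, 1]

slot 0 (BR): ISSUE — free A2,Mu1,Ld1,B0 rp2 wp4
slot 1 (MEM): ISSUE — free A2,Mu1,Ld0,B0 rp0 wp4
slot 2 (MEM): stall FU — free A2,Mu1,Ld0,B0 rp0 wp4
slot 3 (ALU): stall RD_PORT — free A2,Mu1,Ld0,B0 rp0 wp4
slot 4 (MEM): stall FU — free A2,Mu1,Ld0,B0 rp0 wp4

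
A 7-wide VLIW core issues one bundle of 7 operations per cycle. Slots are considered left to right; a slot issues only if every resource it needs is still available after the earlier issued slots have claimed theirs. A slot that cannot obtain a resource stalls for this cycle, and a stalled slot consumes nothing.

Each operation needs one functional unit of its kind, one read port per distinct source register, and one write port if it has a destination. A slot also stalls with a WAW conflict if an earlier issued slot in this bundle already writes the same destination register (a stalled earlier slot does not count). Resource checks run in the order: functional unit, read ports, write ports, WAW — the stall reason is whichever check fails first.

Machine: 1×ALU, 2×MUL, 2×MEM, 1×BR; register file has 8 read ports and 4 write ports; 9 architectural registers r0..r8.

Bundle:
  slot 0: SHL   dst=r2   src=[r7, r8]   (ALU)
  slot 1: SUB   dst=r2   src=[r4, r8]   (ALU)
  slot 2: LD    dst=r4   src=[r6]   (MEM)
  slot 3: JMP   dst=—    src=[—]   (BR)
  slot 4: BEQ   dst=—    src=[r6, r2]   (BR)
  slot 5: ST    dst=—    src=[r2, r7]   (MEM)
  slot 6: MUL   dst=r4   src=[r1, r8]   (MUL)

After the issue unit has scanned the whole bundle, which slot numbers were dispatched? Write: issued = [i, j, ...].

(0) want 1×ALU +2rd +1wr — yes → AL0|MU2|ME2|BR1|rd6|wr3
(1) want 1×ALU +2rd +1wr — FU → AL0|MU2|ME2|BR1|rd6|wr3
(2) want 1×MEM +1rd +1wr — yes → AL0|MU2|ME1|BR1|rd5|wr2
(3) want 1×BR +0rd +0wr — yes → AL0|MU2|ME1|BR0|rd5|wr2
(4) want 1×BR +2rd +0wr — FU → AL0|MU2|ME1|BR0|rd5|wr2
(5) want 1×MEM +2rd +0wr — yes → AL0|MU2|ME0|BR0|rd3|wr2
(6) want 1×MUL +2rd +1wr — WAW → AL0|MU2|ME0|BR0|rd3|wr2

issued = [0, 2, 3, 5]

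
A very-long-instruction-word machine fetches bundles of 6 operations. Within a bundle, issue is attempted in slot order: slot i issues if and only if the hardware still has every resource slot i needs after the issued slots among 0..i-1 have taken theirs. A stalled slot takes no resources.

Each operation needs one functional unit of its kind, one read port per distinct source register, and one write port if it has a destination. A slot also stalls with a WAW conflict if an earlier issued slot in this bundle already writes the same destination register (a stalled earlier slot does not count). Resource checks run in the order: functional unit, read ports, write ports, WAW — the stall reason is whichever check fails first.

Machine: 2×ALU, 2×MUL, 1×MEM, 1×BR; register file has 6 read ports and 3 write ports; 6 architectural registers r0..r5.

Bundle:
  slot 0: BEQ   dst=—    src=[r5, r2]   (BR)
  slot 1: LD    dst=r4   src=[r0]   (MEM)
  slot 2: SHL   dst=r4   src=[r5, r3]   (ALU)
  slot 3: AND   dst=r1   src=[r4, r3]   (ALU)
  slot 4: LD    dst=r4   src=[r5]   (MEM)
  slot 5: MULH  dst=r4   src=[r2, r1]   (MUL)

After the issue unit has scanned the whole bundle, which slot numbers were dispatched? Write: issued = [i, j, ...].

slot 0 (BR): ISSUE — free A2,Mu2,Ld1,B0 rp4 wp3
slot 1 (MEM): ISSUE — free A2,Mu2,Ld0,B0 rp3 wp2
slot 2 (ALU): stall WAW — free A2,Mu2,Ld0,B0 rp3 wp2
slot 3 (ALU): ISSUE — free A1,Mu2,Ld0,B0 rp1 wp1
slot 4 (MEM): stall FU — free A1,Mu2,Ld0,B0 rp1 wp1
slot 5 (MUL): stall RD_PORT — free A1,Mu2,Ld0,B0 rp1 wp1

issued = [0, 1, 3]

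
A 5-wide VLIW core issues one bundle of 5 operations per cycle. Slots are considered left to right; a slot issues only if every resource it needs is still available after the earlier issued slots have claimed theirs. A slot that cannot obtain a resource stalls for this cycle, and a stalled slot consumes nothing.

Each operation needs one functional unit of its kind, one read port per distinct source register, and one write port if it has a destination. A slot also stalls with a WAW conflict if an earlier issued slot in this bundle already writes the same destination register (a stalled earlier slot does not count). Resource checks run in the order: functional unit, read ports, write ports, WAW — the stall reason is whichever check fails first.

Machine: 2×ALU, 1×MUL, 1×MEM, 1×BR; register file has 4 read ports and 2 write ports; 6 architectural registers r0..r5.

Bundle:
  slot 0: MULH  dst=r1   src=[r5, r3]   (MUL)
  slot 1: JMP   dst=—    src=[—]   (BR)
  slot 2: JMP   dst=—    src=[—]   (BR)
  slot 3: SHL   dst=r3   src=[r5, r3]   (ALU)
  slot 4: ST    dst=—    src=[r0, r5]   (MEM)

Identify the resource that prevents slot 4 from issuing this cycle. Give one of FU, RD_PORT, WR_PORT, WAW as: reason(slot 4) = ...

reason(slot 4) = RD_PORT

#0 MUL src=r5,r3 dispatched  <A:2 Mu:0 Ld:1 B:1 rd:2 wr:1>
#1 BR src=- dispatched  <A:2 Mu:0 Ld:1 B:0 rd:2 wr:1>
#2 BR src=- held:FU  <A:2 Mu:0 Ld:1 B:0 rd:2 wr:1>
#3 ALU src=r5,r3 dispatched  <A:1 Mu:0 Ld:1 B:0 rd:0 wr:0>
#4 MEM src=r0,r5 held:RD_PORT  <A:1 Mu:0 Ld:1 B:0 rd:0 wr:0>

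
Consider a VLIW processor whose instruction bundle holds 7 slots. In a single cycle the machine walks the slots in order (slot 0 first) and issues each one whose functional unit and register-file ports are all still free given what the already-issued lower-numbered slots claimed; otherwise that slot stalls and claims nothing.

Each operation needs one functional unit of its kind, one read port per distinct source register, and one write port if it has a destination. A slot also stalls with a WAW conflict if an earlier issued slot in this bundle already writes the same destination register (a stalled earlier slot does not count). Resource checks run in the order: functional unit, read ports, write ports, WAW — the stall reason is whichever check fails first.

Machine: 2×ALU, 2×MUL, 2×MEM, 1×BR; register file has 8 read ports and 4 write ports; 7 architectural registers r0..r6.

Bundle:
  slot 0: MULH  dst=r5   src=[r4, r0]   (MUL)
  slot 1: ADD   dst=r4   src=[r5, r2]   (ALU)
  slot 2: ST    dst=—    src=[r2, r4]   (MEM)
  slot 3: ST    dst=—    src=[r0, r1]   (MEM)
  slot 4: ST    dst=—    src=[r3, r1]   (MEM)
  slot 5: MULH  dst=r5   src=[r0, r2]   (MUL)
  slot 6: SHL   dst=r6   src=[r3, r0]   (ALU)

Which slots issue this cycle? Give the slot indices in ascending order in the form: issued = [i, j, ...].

issued = [0, 1, 2, 3]

#0 MUL src=r4,r0 dispatched  <A:2 Mu:1 Ld:2 B:1 rd:6 wr:3>
#1 ALU src=r5,r2 dispatched  <A:1 Mu:1 Ld:2 B:1 rd:4 wr:2>
#2 MEM src=r2,r4 dispatched  <A:1 Mu:1 Ld:1 B:1 rd:2 wr:2>
#3 MEM src=r0,r1 dispatched  <A:1 Mu:1 Ld:0 B:1 rd:0 wr:2>
#4 MEM src=r3,r1 held:FU  <A:1 Mu:1 Ld:0 B:1 rd:0 wr:2>
#5 MUL src=r0,r2 held:RD_PORT  <A:1 Mu:1 Ld:0 B:1 rd:0 wr:2>
#6 ALU src=r3,r0 held:RD_PORT  <A:1 Mu:1 Ld:0 B:1 rd:0 wr:2>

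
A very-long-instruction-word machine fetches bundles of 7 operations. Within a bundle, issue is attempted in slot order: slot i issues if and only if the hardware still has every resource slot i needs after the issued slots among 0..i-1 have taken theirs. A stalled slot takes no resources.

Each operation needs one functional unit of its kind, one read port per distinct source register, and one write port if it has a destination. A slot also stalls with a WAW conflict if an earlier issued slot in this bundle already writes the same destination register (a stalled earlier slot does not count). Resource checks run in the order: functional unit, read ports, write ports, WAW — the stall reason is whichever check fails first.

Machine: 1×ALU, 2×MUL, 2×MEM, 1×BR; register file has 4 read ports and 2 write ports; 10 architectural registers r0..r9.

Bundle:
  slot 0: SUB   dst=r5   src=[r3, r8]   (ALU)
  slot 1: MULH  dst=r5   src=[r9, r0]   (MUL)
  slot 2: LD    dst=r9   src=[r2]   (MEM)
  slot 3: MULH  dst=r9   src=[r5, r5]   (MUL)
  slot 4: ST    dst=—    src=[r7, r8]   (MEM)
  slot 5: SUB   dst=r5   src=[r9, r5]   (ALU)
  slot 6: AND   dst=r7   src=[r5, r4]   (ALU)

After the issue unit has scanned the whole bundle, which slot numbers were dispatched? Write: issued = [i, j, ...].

#0 ALU src=r3,r8 dispatched  <A:0 Mu:2 Ld:2 B:1 rd:2 wr:1>
#1 MUL src=r9,r0 held:WAW  <A:0 Mu:2 Ld:2 B:1 rd:2 wr:1>
#2 MEM src=r2 dispatched  <A:0 Mu:2 Ld:1 B:1 rd:1 wr:0>
#3 MUL src=r5,r5 held:WR_PORT  <A:0 Mu:2 Ld:1 B:1 rd:1 wr:0>
#4 MEM src=r7,r8 held:RD_PORT  <A:0 Mu:2 Ld:1 B:1 rd:1 wr:0>
#5 ALU src=r9,r5 held:FU  <A:0 Mu:2 Ld:1 B:1 rd:1 wr:0>
#6 ALU src=r5,r4 held:FU  <A:0 Mu:2 Ld:1 B:1 rd:1 wr:0>

issued = [0, 2]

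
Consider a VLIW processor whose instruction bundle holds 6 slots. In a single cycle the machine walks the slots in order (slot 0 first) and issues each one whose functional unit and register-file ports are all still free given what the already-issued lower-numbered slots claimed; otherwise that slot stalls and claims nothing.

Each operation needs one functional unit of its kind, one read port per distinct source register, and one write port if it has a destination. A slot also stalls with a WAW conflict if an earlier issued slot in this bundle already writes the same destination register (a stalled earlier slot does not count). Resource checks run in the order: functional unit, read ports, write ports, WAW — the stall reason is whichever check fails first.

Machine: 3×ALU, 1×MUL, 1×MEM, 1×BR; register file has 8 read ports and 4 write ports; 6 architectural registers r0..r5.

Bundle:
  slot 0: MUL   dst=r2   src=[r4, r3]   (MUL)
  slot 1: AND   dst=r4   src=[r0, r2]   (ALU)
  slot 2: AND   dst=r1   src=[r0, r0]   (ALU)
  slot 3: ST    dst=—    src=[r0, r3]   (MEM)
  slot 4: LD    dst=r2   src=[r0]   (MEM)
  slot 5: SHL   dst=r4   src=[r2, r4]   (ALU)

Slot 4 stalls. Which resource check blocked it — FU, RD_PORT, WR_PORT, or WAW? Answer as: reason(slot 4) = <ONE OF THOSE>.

reason(slot 4) = FU

#0 MUL src=r4,r3 dispatched  <A:3 Mu:0 Ld:1 B:1 rd:6 wr:3>
#1 ALU src=r0,r2 dispatched  <A:2 Mu:0 Ld:1 B:1 rd:4 wr:2>
#2 ALU src=r0,r0 dispatched  <A:1 Mu:0 Ld:1 B:1 rd:3 wr:1>
#3 MEM src=r0,r3 dispatched  <A:1 Mu:0 Ld:0 B:1 rd:1 wr:1>
#4 MEM src=r0 held:FU  <A:1 Mu:0 Ld:0 B:1 rd:1 wr:1>
#5 ALU src=r2,r4 held:RD_PORT  <A:1 Mu:0 Ld:0 B:1 rd:1 wr:1>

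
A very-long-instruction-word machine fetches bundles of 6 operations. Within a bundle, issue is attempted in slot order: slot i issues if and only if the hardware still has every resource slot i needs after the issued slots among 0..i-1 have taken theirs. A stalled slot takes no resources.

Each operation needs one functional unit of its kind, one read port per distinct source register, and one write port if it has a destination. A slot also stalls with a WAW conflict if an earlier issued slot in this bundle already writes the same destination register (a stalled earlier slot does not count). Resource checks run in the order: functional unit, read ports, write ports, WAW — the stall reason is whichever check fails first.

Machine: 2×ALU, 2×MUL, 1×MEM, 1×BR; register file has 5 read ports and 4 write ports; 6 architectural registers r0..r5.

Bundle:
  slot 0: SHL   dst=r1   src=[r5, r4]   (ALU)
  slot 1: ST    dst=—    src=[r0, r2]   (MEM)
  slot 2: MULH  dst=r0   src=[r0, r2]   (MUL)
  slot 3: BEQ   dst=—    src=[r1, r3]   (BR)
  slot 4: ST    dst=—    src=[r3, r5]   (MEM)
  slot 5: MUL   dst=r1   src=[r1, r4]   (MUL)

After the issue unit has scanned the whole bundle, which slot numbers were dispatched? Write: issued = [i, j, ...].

  0. ALU→r1 ⇒ go  {1A/2Mu/1Ld/1B | 3r 3w}
  1. MEM ⇒ go  {1A/2Mu/0Ld/1B | 1r 3w}
  2. MUL→r0 ⇒ no(RD_PORT)  {1A/2Mu/0Ld/1B | 1r 3w}
  3. BR ⇒ no(RD_PORT)  {1A/2Mu/0Ld/1B | 1r 3w}
  4. MEM ⇒ no(FU)  {1A/2Mu/0Ld/1B | 1r 3w}
  5. MUL→r1 ⇒ no(RD_PORT)  {1A/2Mu/0Ld/1B | 1r 3w}

issued = [0, 1]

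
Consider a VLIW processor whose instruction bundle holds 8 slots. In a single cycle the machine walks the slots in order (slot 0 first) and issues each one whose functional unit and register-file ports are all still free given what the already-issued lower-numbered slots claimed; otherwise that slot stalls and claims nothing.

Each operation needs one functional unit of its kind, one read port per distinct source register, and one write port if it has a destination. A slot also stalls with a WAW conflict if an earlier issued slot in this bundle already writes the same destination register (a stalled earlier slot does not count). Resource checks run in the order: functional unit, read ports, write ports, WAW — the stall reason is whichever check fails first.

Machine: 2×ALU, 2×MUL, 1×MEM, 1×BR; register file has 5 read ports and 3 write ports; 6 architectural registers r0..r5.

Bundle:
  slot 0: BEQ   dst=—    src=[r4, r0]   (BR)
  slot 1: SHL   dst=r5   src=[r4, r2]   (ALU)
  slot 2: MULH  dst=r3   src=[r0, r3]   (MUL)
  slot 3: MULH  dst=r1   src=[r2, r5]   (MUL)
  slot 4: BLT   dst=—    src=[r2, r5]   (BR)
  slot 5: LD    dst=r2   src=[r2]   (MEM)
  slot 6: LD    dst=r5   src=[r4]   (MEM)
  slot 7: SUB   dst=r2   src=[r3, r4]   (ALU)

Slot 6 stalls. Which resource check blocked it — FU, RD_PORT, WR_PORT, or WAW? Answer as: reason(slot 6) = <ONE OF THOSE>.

#0 BR src=r4,r0 dispatched  <A:2 Mu:2 Ld:1 B:0 rd:3 wr:3>
#1 ALU src=r4,r2 dispatched  <A:1 Mu:2 Ld:1 B:0 rd:1 wr:2>
#2 MUL src=r0,r3 held:RD_PORT  <A:1 Mu:2 Ld:1 B:0 rd:1 wr:2>
#3 MUL src=r2,r5 held:RD_PORT  <A:1 Mu:2 Ld:1 B:0 rd:1 wr:2>
#4 BR src=r2,r5 held:FU  <A:1 Mu:2 Ld:1 B:0 rd:1 wr:2>
#5 MEM src=r2 dispatched  <A:1 Mu:2 Ld:0 B:0 rd:0 wr:1>
#6 MEM src=r4 held:FU  <A:1 Mu:2 Ld:0 B:0 rd:0 wr:1>
#7 ALU src=r3,r4 held:RD_PORT  <A:1 Mu:2 Ld:0 B:0 rd:0 wr:1>

reason(slot 6) = FU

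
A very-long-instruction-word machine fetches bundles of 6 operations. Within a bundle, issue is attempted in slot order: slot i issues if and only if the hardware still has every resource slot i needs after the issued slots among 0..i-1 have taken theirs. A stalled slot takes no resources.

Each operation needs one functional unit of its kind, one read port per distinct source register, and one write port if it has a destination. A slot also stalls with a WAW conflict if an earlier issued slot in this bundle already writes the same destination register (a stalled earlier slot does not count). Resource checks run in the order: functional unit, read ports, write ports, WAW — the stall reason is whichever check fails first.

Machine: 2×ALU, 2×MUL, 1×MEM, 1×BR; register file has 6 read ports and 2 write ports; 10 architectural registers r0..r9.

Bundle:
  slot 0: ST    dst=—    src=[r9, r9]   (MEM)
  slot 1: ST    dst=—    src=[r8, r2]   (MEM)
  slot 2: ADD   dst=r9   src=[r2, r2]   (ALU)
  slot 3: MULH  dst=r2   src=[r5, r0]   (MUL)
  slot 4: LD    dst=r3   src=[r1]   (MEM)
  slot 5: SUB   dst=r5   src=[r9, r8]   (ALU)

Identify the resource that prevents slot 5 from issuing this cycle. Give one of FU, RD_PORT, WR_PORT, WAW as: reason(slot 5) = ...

reason(slot 5) = WR_PORT

  0. MEM ⇒ go  {2A/2Mu/0Ld/1B | 5r 2w}
  1. MEM ⇒ no(FU)  {2A/2Mu/0Ld/1B | 5r 2w}
  2. ALU→r9 ⇒ go  {1A/2Mu/0Ld/1B | 4r 1w}
  3. MUL→r2 ⇒ go  {1A/1Mu/0Ld/1B | 2r 0w}
  4. MEM→r3 ⇒ no(FU)  {1A/1Mu/0Ld/1B | 2r 0w}
  5. ALU→r5 ⇒ no(WR_PORT)  {1A/1Mu/0Ld/1B | 2r 0w}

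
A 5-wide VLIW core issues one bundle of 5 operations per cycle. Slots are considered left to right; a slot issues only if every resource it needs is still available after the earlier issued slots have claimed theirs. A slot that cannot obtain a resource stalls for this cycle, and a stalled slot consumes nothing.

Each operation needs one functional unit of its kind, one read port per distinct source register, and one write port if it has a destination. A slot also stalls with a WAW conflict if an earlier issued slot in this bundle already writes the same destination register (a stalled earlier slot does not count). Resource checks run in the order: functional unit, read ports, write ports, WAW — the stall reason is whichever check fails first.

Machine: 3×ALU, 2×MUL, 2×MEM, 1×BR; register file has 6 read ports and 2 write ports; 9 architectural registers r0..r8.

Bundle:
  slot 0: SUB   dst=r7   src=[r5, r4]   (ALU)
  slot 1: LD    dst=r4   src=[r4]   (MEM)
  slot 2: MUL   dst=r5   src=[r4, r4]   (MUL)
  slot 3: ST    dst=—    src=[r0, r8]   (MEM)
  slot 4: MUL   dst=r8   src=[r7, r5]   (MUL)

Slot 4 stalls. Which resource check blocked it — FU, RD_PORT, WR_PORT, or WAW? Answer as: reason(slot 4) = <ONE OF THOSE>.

reason(slot 4) = RD_PORT

slot 0 (ALU): ISSUE — free A2,Mu2,Ld2,B1 rp4 wp1
slot 1 (MEM): ISSUE — free A2,Mu2,Ld1,B1 rp3 wp0
slot 2 (MUL): stall WR_PORT — free A2,Mu2,Ld1,B1 rp3 wp0
slot 3 (MEM): ISSUE — free A2,Mu2,Ld0,B1 rp1 wp0
slot 4 (MUL): stall RD_PORT — free A2,Mu2,Ld0,B1 rp1 wp0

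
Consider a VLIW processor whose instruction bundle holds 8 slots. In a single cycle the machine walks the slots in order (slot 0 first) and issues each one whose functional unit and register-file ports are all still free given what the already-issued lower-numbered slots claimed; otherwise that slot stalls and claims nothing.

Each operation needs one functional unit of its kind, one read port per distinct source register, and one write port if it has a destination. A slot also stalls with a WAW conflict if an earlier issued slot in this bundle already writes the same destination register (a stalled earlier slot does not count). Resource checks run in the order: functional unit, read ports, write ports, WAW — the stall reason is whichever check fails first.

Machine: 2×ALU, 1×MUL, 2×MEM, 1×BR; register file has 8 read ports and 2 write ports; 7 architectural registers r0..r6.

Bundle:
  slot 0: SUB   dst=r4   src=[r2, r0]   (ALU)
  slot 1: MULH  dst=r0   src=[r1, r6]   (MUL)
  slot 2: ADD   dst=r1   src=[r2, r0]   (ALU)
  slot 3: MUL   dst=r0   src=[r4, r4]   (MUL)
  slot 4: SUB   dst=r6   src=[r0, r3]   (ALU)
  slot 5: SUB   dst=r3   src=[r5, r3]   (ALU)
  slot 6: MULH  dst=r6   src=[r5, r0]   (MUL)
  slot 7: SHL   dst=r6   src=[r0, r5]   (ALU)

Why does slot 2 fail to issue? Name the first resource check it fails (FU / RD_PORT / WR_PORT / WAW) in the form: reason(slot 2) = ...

reason(slot 2) = WR_PORT

slot 0 (ALU): ISSUE — free A1,Mu1,Ld2,B1 rp6 wp1
slot 1 (MUL): ISSUE — free A1,Mu0,Ld2,B1 rp4 wp0
slot 2 (ALU): stall WR_PORT — free A1,Mu0,Ld2,B1 rp4 wp0
slot 3 (MUL): stall FU — free A1,Mu0,Ld2,B1 rp4 wp0
slot 4 (ALU): stall WR_PORT — free A1,Mu0,Ld2,B1 rp4 wp0
slot 5 (ALU): stall WR_PORT — free A1,Mu0,Ld2,B1 rp4 wp0
slot 6 (MUL): stall FU — free A1,Mu0,Ld2,B1 rp4 wp0
slot 7 (ALU): stall WR_PORT — free A1,Mu0,Ld2,B1 rp4 wp0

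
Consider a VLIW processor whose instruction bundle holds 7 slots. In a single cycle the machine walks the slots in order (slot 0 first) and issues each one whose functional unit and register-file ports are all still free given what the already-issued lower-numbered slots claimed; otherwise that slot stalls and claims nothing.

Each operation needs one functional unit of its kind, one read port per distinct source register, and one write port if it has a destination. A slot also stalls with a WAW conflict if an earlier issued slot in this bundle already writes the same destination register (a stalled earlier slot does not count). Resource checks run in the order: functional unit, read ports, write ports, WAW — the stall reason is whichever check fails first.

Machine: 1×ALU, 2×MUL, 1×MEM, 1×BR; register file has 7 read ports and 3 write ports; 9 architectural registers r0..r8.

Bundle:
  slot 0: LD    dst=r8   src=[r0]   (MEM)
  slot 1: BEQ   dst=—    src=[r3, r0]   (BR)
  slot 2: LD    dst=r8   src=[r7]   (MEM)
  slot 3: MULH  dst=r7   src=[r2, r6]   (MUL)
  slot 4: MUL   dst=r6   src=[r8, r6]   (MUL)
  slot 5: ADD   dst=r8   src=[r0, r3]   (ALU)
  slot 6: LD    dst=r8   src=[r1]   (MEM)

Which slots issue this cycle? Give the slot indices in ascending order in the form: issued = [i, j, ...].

issued = [0, 1, 3, 4]

#0 MEM src=r0 dispatched  <A:1 Mu:2 Ld:0 B:1 rd:6 wr:2>
#1 BR src=r3,r0 dispatched  <A:1 Mu:2 Ld:0 B:0 rd:4 wr:2>
#2 MEM src=r7 held:FU  <A:1 Mu:2 Ld:0 B:0 rd:4 wr:2>
#3 MUL src=r2,r6 dispatched  <A:1 Mu:1 Ld:0 B:0 rd:2 wr:1>
#4 MUL src=r8,r6 dispatched  <A:1 Mu:0 Ld:0 B:0 rd:0 wr:0>
#5 ALU src=r0,r3 held:RD_PORT  <A:1 Mu:0 Ld:0 B:0 rd:0 wr:0>
#6 MEM src=r1 held:FU  <A:1 Mu:0 Ld:0 B:0 rd:0 wr:0>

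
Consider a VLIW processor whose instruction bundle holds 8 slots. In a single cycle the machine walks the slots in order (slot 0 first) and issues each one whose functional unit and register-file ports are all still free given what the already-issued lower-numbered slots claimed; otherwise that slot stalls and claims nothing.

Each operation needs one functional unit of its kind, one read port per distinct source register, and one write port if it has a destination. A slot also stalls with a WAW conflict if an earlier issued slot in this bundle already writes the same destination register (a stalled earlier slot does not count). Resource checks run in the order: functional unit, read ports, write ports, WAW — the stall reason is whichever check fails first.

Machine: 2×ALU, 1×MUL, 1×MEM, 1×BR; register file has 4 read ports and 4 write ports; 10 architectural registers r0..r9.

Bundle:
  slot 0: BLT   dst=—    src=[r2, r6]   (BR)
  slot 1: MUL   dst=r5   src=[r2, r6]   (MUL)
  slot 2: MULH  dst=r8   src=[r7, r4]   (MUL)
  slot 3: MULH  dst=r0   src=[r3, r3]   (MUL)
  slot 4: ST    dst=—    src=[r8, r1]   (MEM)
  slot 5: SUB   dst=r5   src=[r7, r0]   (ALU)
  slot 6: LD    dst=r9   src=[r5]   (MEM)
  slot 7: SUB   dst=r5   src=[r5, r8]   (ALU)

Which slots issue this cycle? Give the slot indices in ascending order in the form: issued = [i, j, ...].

issued = [0, 1]

[0] BR needs rd=2 wr=0: ok; after: ALU=2 MUL=1 MEM=1 BR=0, R=2, W=4
[1] MUL needs rd=2 wr=1: ok; after: ALU=2 MUL=0 MEM=1 BR=0, R=0, W=3
[2] MUL needs rd=2 wr=1: FU; after: ALU=2 MUL=0 MEM=1 BR=0, R=0, W=3
[3] MUL needs rd=1 wr=1: FU; after: ALU=2 MUL=0 MEM=1 BR=0, R=0, W=3
[4] MEM needs rd=2 wr=0: RD_PORT; after: ALU=2 MUL=0 MEM=1 BR=0, R=0, W=3
[5] ALU needs rd=2 wr=1: RD_PORT; after: ALU=2 MUL=0 MEM=1 BR=0, R=0, W=3
[6] MEM needs rd=1 wr=1: RD_PORT; after: ALU=2 MUL=0 MEM=1 BR=0, R=0, W=3
[7] ALU needs rd=2 wr=1: RD_PORT; after: ALU=2 MUL=0 MEM=1 BR=0, R=0, W=3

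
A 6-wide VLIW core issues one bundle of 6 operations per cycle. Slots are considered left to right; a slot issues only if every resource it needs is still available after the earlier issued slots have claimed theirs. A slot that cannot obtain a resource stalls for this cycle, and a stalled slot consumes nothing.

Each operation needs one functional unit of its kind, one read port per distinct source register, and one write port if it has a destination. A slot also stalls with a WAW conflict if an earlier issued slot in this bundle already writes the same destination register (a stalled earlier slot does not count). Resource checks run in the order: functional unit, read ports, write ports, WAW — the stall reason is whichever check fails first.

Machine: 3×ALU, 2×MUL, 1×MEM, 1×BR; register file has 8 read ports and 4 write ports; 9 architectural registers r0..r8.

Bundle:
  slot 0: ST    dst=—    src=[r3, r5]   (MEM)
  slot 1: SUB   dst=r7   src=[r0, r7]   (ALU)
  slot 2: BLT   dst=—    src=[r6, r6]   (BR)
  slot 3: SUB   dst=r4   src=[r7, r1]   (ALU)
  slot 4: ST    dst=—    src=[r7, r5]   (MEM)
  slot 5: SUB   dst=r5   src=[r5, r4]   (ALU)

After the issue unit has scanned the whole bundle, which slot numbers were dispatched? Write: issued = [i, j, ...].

(0) want 1×MEM +2rd +0wr — yes → AL3|MU2|ME0|BR1|rd6|wr4
(1) want 1×ALU +2rd +1wr — yes → AL2|MU2|ME0|BR1|rd4|wr3
(2) want 1×BR +1rd +0wr — yes → AL2|MU2|ME0|BR0|rd3|wr3
(3) want 1×ALU +2rd +1wr — yes → AL1|MU2|ME0|BR0|rd1|wr2
(4) want 1×MEM +2rd +0wr — FU → AL1|MU2|ME0|BR0|rd1|wr2
(5) want 1×ALU +2rd +1wr — RD_PORT → AL1|MU2|ME0|BR0|rd1|wr2

issued = [0, 1, 2, 3]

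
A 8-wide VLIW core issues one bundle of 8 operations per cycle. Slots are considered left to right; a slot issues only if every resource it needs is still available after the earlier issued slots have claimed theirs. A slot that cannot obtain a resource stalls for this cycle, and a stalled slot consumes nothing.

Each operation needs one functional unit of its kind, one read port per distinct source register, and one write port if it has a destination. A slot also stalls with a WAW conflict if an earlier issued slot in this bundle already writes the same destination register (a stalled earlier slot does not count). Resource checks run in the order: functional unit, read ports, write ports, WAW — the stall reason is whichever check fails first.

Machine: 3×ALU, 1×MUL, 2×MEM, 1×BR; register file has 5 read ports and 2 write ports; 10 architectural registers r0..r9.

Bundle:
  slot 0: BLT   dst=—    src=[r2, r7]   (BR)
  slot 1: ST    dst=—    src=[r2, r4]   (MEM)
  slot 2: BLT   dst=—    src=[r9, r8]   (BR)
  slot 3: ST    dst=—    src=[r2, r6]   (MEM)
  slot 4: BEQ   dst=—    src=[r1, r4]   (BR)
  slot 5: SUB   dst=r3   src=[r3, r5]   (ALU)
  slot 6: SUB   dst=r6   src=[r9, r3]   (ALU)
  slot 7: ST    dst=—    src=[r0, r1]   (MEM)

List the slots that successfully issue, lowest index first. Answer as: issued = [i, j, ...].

issued = [0, 1]

#0 BR src=r2,r7 dispatched  <A:3 Mu:1 Ld:2 B:0 rd:3 wr:2>
#1 MEM src=r2,r4 dispatched  <A:3 Mu:1 Ld:1 B:0 rd:1 wr:2>
#2 BR src=r9,r8 held:FU  <A:3 Mu:1 Ld:1 B:0 rd:1 wr:2>
#3 MEM src=r2,r6 held:RD_PORT  <A:3 Mu:1 Ld:1 B:0 rd:1 wr:2>
#4 BR src=r1,r4 held:FU  <A:3 Mu:1 Ld:1 B:0 rd:1 wr:2>
#5 ALU src=r3,r5 held:RD_PORT  <A:3 Mu:1 Ld:1 B:0 rd:1 wr:2>
#6 ALU src=r9,r3 held:RD_PORT  <A:3 Mu:1 Ld:1 B:0 rd:1 wr:2>
#7 MEM src=r0,r1 held:RD_PORT  <A:3 Mu:1 Ld:1 B:0 rd:1 wr:2>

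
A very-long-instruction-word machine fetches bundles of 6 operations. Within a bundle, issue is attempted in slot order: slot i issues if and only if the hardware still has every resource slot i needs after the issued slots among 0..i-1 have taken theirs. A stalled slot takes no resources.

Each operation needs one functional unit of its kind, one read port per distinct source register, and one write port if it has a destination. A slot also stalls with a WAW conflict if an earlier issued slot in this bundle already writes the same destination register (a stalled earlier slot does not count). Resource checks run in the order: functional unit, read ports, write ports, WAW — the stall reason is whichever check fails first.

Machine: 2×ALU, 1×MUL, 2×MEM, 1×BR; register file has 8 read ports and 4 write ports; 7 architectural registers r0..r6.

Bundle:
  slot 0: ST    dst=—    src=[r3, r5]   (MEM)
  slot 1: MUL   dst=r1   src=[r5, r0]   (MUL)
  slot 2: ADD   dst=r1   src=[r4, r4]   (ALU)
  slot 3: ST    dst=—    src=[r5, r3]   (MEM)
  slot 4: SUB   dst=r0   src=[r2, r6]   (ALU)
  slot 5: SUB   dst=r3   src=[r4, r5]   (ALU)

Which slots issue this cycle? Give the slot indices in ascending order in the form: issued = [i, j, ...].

slot 0 (MEM): ISSUE — free A2,Mu1,Ld1,B1 rp6 wp4
slot 1 (MUL): ISSUE — free A2,Mu0,Ld1,B1 rp4 wp3
slot 2 (ALU): stall WAW — free A2,Mu0,Ld1,B1 rp4 wp3
slot 3 (MEM): ISSUE — free A2,Mu0,Ld0,B1 rp2 wp3
slot 4 (ALU): ISSUE — free A1,Mu0,Ld0,B1 rp0 wp2
slot 5 (ALU): stall RD_PORT — free A1,Mu0,Ld0,B1 rp0 wp2

issued = [0, 1, 3, 4]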